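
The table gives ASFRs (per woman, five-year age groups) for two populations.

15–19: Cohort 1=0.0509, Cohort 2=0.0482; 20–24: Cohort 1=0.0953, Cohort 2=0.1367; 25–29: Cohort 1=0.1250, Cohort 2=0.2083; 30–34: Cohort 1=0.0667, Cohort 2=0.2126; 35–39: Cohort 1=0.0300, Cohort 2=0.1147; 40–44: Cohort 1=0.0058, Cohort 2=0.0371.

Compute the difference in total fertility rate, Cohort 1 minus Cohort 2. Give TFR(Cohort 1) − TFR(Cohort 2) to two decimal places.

Cohort 1:
  Sum of ASFRs = 0.0509 + 0.0953 + 0.1250 + 0.0667 + 0.0300 + 0.0058 = 0.3737
  TFR = 5 × 0.3737 = 1.8685
Cohort 2:
  Sum of ASFRs = 0.0482 + 0.1367 + 0.2083 + 0.2126 + 0.1147 + 0.0371 = 0.7576
  TFR = 5 × 0.7576 = 3.788
Difference = 1.8685 − 3.788 = -1.9195

-1.92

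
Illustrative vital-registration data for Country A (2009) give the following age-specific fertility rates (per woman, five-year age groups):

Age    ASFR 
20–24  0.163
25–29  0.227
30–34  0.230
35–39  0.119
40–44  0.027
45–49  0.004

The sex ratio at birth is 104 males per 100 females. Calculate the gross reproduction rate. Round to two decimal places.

1.89

Proportion female at birth = 100 / (100 + 104) = 0.49020.
Sum of ASFRs = 0.163 + 0.227 + 0.230 + 0.119 + 0.027 + 0.004 = 0.770
TFR = 5 × 0.770 = 3.85
GRR = 0.49020 × 3.85 = 1.88727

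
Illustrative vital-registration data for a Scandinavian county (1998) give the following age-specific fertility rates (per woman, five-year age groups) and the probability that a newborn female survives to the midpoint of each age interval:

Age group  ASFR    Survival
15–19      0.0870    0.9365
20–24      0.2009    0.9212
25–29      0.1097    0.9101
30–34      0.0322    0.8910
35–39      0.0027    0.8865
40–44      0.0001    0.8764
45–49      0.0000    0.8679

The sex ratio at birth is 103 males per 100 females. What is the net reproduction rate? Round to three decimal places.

0.979

Proportion female at birth = 100 / (100 + 103) = 0.49261.
Survival-weighted fertility by age (5·fₓ·Sₓ):
  15–19: 5 × 0.0870 × 0.9365 = 0.40738
  20–24: 5 × 0.2009 × 0.9212 = 0.92535
  25–29: 5 × 0.1097 × 0.9101 = 0.49919
  30–34: 5 × 0.0322 × 0.8910 = 0.14345
  35–39: 5 × 0.0027 × 0.8865 = 0.01197
  40–44: 5 × 0.0001 × 0.8764 = 0.00044
  45–49: 5 × 0.0000 × 0.8679 = 0.00000
Sum = 1.98778
NRR = 0.49261 × 1.98778 = 0.97920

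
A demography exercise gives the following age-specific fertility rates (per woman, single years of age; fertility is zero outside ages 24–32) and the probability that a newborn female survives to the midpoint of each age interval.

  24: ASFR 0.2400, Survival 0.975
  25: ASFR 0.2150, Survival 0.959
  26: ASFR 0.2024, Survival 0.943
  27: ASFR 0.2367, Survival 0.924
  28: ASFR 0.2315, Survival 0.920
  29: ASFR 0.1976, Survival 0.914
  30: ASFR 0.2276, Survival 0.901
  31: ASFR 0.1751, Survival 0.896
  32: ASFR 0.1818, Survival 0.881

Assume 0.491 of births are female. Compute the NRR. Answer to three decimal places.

Proportion female at birth = 0.491.
Each age group contributes 1 × ASFR × survival:
  24: 1 × 0.2400 × 0.975 = 0.23400
  25: 1 × 0.2150 × 0.959 = 0.20619
  26: 1 × 0.2024 × 0.943 = 0.19086
  27: 1 × 0.2367 × 0.924 = 0.21871
  28: 1 × 0.2315 × 0.920 = 0.21298
  29: 1 × 0.1976 × 0.914 = 0.18061
  30: 1 × 0.2276 × 0.901 = 0.20507
  31: 1 × 0.1751 × 0.896 = 0.15689
  32: 1 × 0.1818 × 0.881 = 0.16017
Sum = 1.76548
NRR = 0.491 × 1.76548 = 0.86685
With NRR below 1 the population is below replacement fertility.

0.867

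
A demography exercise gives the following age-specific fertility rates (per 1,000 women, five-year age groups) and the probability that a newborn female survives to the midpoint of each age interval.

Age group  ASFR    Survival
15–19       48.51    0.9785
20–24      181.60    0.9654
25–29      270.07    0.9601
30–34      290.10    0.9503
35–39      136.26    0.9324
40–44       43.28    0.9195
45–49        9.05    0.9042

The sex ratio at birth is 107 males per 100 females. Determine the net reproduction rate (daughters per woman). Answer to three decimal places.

Proportion female at birth = 100 / (100 + 107) = 0.48309.
Per-age-group product (5 × ASFR × survival probability):
  15–19: 5 × 48.51/1000 × 0.9785 = 0.23734
  20–24: 5 × 181.60/1000 × 0.9654 = 0.87658
  25–29: 5 × 270.07/1000 × 0.9601 = 1.29647
  30–34: 5 × 290.10/1000 × 0.9503 = 1.37841
  35–39: 5 × 136.26/1000 × 0.9324 = 0.63524
  40–44: 5 × 43.28/1000 × 0.9195 = 0.19898
  45–49: 5 × 9.05/1000 × 0.9042 = 0.04092
Sum = 4.66394
NRR = 0.48309 × 4.66394 = 2.25310

2.253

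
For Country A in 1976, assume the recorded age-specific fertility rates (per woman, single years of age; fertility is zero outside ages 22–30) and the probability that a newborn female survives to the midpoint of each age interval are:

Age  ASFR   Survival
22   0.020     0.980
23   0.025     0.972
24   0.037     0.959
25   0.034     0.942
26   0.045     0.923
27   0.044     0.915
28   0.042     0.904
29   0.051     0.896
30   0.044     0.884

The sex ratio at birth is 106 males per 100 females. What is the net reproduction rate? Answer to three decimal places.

0.153

Proportion female at birth = 100 / (100 + 106) = 0.48544.
Survival-weighted fertility by age (1·fₓ·Sₓ):
  22: 1 × 0.020 × 0.980 = 0.01960
  23: 1 × 0.025 × 0.972 = 0.02430
  24: 1 × 0.037 × 0.959 = 0.03548
  25: 1 × 0.034 × 0.942 = 0.03203
  26: 1 × 0.045 × 0.923 = 0.04154
  27: 1 × 0.044 × 0.915 = 0.04026
  28: 1 × 0.042 × 0.904 = 0.03797
  29: 1 × 0.051 × 0.896 = 0.04570
  30: 1 × 0.044 × 0.884 = 0.03890
Sum = 0.31578
NRR = 0.48544 × 0.31578 = 0.15329
NRR < 1, so the cohort does not fully replace itself.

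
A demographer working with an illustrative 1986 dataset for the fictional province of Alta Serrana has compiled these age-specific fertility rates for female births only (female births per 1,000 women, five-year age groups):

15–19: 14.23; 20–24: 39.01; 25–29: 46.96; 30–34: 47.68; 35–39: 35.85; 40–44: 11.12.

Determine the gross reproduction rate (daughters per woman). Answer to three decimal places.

Sum of female ASFRs = 14.23 + 39.01 + 46.96 + 47.68 + 35.85 + 11.12 = 194.85
GRR = 5 × 194.85 / 1000 = 0.97425

0.974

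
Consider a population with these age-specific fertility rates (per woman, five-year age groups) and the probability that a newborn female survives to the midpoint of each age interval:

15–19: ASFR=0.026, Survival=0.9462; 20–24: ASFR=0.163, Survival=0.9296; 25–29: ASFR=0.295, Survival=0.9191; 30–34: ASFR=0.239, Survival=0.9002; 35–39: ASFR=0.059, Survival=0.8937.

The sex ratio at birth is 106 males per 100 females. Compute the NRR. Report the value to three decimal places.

Proportion female at birth = 100 / (100 + 106) = 0.48544.
Weighting each age-specific rate by interval width and survival:
  15–19: 5 × 0.026 × 0.9462 = 0.12301
  20–24: 5 × 0.163 × 0.9296 = 0.75762
  25–29: 5 × 0.295 × 0.9191 = 1.35567
  30–34: 5 × 0.239 × 0.9002 = 1.07574
  35–39: 5 × 0.059 × 0.8937 = 0.26364
Sum = 3.57568
NRR = 0.48544 × 3.57568 = 1.73578
With NRR above 1 the population is above replacement fertility.

1.736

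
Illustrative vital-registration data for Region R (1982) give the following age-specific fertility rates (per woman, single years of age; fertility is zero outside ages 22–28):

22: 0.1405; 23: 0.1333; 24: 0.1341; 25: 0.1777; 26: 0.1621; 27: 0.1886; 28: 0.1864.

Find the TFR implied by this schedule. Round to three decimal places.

Sum of ASFRs = 0.1405 + 0.1333 + 0.1341 + 0.1777 + 0.1621 + 0.1886 + 0.1864 = 1.1227
TFR = 1.1227

1.123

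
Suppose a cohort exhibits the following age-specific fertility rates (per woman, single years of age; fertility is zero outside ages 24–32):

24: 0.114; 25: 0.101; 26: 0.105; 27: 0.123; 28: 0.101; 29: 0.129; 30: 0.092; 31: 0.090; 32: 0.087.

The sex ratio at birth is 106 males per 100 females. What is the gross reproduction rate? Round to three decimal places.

0.457

Proportion female at birth = 100 / (100 + 106) = 0.48544.
Sum of ASFRs = 0.114 + 0.101 + 0.105 + 0.123 + 0.101 + 0.129 + 0.092 + 0.090 + 0.087 = 0.942
TFR = 0.942
GRR = 0.48544 × 0.942 = 0.45728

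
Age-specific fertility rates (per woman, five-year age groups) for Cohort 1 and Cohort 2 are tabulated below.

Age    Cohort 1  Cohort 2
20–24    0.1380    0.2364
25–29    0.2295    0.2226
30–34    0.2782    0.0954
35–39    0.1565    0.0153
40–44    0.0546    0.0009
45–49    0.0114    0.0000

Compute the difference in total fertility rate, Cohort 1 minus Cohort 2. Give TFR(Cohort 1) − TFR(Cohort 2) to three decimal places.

Cohort 1:
  Sum of ASFRs = 0.1380 + 0.2295 + 0.2782 + 0.1565 + 0.0546 + 0.0114 = 0.8682
  TFR = 5 × 0.8682 = 4.341
Cohort 2:
  Sum of ASFRs = 0.2364 + 0.2226 + 0.0954 + 0.0153 + 0.0009 + 0.0000 = 0.5706
  TFR = 5 × 0.5706 = 2.853
Difference = 4.341 − 2.853 = 1.488

1.488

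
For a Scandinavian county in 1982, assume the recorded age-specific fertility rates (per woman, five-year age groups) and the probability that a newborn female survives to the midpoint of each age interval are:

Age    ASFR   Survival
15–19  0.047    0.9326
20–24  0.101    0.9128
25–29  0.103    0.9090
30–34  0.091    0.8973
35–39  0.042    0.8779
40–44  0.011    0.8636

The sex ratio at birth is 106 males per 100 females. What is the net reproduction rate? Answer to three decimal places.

Proportion female at birth = 100 / (100 + 106) = 0.48544.
Survival-weighted fertility by age (5·fₓ·Sₓ):
  15–19: 5 × 0.047 × 0.9326 = 0.21916
  20–24: 5 × 0.101 × 0.9128 = 0.46096
  25–29: 5 × 0.103 × 0.9090 = 0.46814
  30–34: 5 × 0.091 × 0.8973 = 0.40827
  35–39: 5 × 0.042 × 0.8779 = 0.18436
  40–44: 5 × 0.011 × 0.8636 = 0.04750
Sum = 1.78839
NRR = 0.48544 × 1.78839 = 0.86816

0.868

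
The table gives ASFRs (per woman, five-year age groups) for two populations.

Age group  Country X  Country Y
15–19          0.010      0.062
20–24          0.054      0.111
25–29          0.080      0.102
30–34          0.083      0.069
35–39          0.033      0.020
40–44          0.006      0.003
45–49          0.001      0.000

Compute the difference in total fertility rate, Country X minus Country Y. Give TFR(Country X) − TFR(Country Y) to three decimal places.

-0.500

Country X:
  Sum of ASFRs = 0.010 + 0.054 + 0.080 + 0.083 + 0.033 + 0.006 + 0.001 = 0.267
  TFR = 5 × 0.267 = 1.335
Country Y:
  Sum of ASFRs = 0.062 + 0.111 + 0.102 + 0.069 + 0.020 + 0.003 + 0.000 = 0.367
  TFR = 5 × 0.367 = 1.835
Difference = 1.335 − 1.835 = -0.5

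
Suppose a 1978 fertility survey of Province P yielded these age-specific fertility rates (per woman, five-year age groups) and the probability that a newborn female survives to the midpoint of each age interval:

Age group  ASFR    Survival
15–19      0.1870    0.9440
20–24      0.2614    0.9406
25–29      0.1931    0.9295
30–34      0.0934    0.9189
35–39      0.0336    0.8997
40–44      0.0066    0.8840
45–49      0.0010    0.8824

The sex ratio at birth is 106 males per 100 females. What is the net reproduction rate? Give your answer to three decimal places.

Proportion female at birth = 100 / (100 + 106) = 0.48544.
Per-age-group product (5 × ASFR × survival probability):
  15–19: 5 × 0.1870 × 0.9440 = 0.88264
  20–24: 5 × 0.2614 × 0.9406 = 1.22936
  25–29: 5 × 0.1931 × 0.9295 = 0.89743
  30–34: 5 × 0.0934 × 0.9189 = 0.42913
  35–39: 5 × 0.0336 × 0.8997 = 0.15115
  40–44: 5 × 0.0066 × 0.8840 = 0.02917
  45–49: 5 × 0.0010 × 0.8824 = 0.00441
Sum = 3.62329
NRR = 0.48544 × 3.62329 = 1.75889

1.759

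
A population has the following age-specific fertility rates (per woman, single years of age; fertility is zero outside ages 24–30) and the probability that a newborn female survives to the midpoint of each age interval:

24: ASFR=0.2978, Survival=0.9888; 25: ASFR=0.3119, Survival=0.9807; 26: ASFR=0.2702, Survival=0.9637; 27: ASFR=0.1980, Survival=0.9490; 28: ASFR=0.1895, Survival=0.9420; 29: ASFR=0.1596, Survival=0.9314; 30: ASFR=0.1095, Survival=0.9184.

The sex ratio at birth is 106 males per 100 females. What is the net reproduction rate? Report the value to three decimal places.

0.717

Proportion female at birth = 100 / (100 + 106) = 0.48544.
Each age group contributes 1 × ASFR × survival:
  24: 1 × 0.2978 × 0.9888 = 0.29446
  25: 1 × 0.3119 × 0.9807 = 0.30588
  26: 1 × 0.2702 × 0.9637 = 0.26039
  27: 1 × 0.1980 × 0.9490 = 0.18790
  28: 1 × 0.1895 × 0.9420 = 0.17851
  29: 1 × 0.1596 × 0.9314 = 0.14865
  30: 1 × 0.1095 × 0.9184 = 0.10056
Sum = 1.47635
NRR = 0.48544 × 1.47635 = 0.71668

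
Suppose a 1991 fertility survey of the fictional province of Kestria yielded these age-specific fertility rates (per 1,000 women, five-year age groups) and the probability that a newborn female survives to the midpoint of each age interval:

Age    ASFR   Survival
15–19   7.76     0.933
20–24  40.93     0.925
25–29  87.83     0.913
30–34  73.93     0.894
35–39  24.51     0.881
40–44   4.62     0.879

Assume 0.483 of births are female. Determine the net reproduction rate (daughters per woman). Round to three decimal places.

Proportion female at birth = 0.483.
Each age group contributes 5 × ASFR × survival:
  15–19: 5 × 7.76/1000 × 0.933 = 0.03620
  20–24: 5 × 40.93/1000 × 0.925 = 0.18930
  25–29: 5 × 87.83/1000 × 0.913 = 0.40094
  30–34: 5 × 73.93/1000 × 0.894 = 0.33047
  35–39: 5 × 24.51/1000 × 0.881 = 0.10797
  40–44: 5 × 4.62/1000 × 0.879 = 0.02030
Sum = 1.08518
NRR = 0.483 × 1.08518 = 0.52414
With NRR below 1 the population is below replacement fertility.

0.524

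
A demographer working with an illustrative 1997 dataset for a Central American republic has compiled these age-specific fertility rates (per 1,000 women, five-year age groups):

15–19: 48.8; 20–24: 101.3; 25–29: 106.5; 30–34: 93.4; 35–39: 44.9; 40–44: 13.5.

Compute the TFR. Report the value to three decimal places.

Sum of ASFRs = 48.8 + 101.3 + 106.5 + 93.4 + 44.9 + 13.5 = 408.4
TFR = 5 × 408.4 / 1000 = 2.042

2.042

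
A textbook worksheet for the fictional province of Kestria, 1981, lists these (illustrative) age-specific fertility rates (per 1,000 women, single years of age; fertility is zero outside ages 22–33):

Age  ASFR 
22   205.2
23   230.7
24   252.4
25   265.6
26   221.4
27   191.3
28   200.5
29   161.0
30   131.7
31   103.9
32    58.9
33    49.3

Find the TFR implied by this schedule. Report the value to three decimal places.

Sum of ASFRs = 205.2 + 230.7 + 252.4 + 265.6 + 221.4 + 191.3 + 200.5 + 161.0 + 131.7 + 103.9 + 58.9 + 49.3 = 2071.9
TFR = 2071.9 / 1000 = 2.0719

2.072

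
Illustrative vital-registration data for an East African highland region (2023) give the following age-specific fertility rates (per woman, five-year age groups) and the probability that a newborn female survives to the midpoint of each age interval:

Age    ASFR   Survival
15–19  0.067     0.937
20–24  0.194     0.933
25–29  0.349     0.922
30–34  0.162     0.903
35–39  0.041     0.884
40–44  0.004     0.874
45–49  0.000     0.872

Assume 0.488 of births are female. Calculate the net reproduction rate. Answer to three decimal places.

1.834

Proportion female at birth = 0.488.
Per-age-group product (5 × ASFR × survival probability):
  15–19: 5 × 0.067 × 0.937 = 0.31390
  20–24: 5 × 0.194 × 0.933 = 0.90501
  25–29: 5 × 0.349 × 0.922 = 1.60889
  30–34: 5 × 0.162 × 0.903 = 0.73143
  35–39: 5 × 0.041 × 0.884 = 0.18122
  40–44: 5 × 0.004 × 0.874 = 0.01748
  45–49: 5 × 0.000 × 0.872 = 0.00000
Sum = 3.75793
NRR = 0.488 × 3.75793 = 1.83387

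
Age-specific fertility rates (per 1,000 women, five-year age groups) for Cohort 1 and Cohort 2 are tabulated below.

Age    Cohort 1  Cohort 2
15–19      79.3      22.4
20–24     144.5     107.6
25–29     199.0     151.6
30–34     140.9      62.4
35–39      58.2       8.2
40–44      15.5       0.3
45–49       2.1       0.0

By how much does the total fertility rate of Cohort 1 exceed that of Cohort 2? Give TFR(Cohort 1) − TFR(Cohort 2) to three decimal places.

1.435

Cohort 1:
  Sum of ASFRs = 79.3 + 144.5 + 199.0 + 140.9 + 58.2 + 15.5 + 2.1 = 639.5
  TFR = 5 × 639.5 / 1000 = 3.1975
Cohort 2:
  Sum of ASFRs = 22.4 + 107.6 + 151.6 + 62.4 + 8.2 + 0.3 + 0.0 = 352.5
  TFR = 5 × 352.5 / 1000 = 1.7625
Difference = 3.1975 − 1.7625 = 1.435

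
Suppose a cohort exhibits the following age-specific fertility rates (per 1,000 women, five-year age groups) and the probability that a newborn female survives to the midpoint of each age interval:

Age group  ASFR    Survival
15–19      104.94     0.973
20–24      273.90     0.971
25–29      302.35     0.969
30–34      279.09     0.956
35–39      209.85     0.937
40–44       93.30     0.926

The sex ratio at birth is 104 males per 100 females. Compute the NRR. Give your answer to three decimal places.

Proportion female at birth = 100 / (100 + 104) = 0.49020.
Each age group contributes 5 × ASFR × survival:
  15–19: 5 × 104.94/1000 × 0.973 = 0.51053
  20–24: 5 × 273.90/1000 × 0.971 = 1.32978
  25–29: 5 × 302.35/1000 × 0.969 = 1.46489
  30–34: 5 × 279.09/1000 × 0.956 = 1.33405
  35–39: 5 × 209.85/1000 × 0.937 = 0.98315
  40–44: 5 × 93.30/1000 × 0.926 = 0.43198
Sum = 6.05438
NRR = 0.49020 × 6.05438 = 2.96786
NRR > 1, so each generation more than replaces itself.

2.968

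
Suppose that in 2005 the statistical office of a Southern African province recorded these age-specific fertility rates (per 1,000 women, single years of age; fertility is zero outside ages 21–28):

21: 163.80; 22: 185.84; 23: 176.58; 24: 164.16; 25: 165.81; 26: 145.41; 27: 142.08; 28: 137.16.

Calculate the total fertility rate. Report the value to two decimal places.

1.28

Sum of ASFRs = 163.80 + 185.84 + 176.58 + 164.16 + 165.81 + 145.41 + 142.08 + 137.16 = 1280.84
TFR = 1280.84 / 1000 = 1.28084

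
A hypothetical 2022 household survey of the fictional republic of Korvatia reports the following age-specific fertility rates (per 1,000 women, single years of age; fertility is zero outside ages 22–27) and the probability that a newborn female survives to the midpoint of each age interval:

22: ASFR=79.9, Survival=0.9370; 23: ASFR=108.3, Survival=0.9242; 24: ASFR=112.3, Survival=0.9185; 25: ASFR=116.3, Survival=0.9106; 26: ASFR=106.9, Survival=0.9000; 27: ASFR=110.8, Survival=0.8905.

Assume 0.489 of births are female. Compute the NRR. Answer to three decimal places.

Proportion female at birth = 0.489.
Each age group contributes 1 × ASFR × survival:
  22: 1 × 79.9/1000 × 0.9370 = 0.07487
  23: 1 × 108.3/1000 × 0.9242 = 0.10009
  24: 1 × 112.3/1000 × 0.9185 = 0.10315
  25: 1 × 116.3/1000 × 0.9106 = 0.10590
  26: 1 × 106.9/1000 × 0.9000 = 0.09621
  27: 1 × 110.8/1000 × 0.8905 = 0.09867
Sum = 0.57889
NRR = 0.489 × 0.57889 = 0.28308

0.283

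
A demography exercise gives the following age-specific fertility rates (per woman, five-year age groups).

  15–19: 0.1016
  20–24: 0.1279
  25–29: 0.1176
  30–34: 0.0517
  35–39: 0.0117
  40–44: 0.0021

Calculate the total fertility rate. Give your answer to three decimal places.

2.063

Sum of ASFRs = 0.1016 + 0.1279 + 0.1176 + 0.0517 + 0.0117 + 0.0021 = 0.4126
TFR = 5 × 0.4126 = 2.063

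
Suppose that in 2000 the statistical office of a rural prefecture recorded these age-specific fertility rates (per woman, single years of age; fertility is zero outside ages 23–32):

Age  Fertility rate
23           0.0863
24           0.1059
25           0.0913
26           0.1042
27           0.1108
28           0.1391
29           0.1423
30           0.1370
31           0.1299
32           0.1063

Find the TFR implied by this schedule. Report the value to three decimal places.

Sum of ASFRs = 0.0863 + 0.1059 + 0.0913 + 0.1042 + 0.1108 + 0.1391 + 0.1423 + 0.1370 + 0.1299 + 0.1063 = 1.1531
TFR = 1.1531

1.153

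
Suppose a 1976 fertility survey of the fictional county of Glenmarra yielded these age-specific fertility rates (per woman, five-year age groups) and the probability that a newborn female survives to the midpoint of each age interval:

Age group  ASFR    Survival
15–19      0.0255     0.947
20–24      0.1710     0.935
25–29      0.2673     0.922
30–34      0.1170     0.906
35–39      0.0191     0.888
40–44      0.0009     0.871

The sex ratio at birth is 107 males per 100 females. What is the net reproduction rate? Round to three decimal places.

1.339

Proportion female at birth = 100 / (100 + 107) = 0.48309.
Per-age-group product (5 × ASFR × survival probability):
  15–19: 5 × 0.0255 × 0.947 = 0.12074
  20–24: 5 × 0.1710 × 0.935 = 0.79943
  25–29: 5 × 0.2673 × 0.922 = 1.23225
  30–34: 5 × 0.1170 × 0.906 = 0.53001
  35–39: 5 × 0.0191 × 0.888 = 0.08480
  40–44: 5 × 0.0009 × 0.871 = 0.00392
Sum = 2.77115
NRR = 0.48309 × 2.77115 = 1.33871
With NRR above 1 the population is above replacement fertility.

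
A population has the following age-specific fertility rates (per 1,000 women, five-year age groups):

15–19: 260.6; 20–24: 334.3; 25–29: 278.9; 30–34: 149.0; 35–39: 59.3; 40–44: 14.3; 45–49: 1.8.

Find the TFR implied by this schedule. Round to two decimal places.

5.49

Sum of ASFRs = 260.6 + 334.3 + 278.9 + 149.0 + 59.3 + 14.3 + 1.8 = 1098.2
TFR = 5 × 1098.2 / 1000 = 5.491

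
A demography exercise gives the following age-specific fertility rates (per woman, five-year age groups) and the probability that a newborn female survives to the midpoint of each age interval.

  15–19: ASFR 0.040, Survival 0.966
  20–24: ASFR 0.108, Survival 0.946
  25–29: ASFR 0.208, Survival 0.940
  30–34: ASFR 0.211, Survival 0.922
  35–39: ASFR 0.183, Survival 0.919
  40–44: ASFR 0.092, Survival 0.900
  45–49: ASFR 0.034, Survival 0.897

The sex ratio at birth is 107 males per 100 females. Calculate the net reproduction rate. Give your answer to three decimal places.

1.962

Proportion female at birth = 100 / (100 + 107) = 0.48309.
Each age group contributes 5 × ASFR × survival:
  15–19: 5 × 0.040 × 0.966 = 0.19320
  20–24: 5 × 0.108 × 0.946 = 0.51084
  25–29: 5 × 0.208 × 0.940 = 0.97760
  30–34: 5 × 0.211 × 0.922 = 0.97271
  35–39: 5 × 0.183 × 0.919 = 0.84089
  40–44: 5 × 0.092 × 0.900 = 0.41400
  45–49: 5 × 0.034 × 0.897 = 0.15249
Sum = 4.06173
NRR = 0.48309 × 4.06173 = 1.96218
NRR > 1, so each generation more than replaces itself.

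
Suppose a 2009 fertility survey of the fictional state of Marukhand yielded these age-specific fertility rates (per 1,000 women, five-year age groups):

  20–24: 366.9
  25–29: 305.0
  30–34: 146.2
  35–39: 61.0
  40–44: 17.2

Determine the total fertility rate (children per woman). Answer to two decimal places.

Sum of ASFRs = 366.9 + 305.0 + 146.2 + 61.0 + 17.2 = 896.3
TFR = 5 × 896.3 / 1000 = 4.4815

4.48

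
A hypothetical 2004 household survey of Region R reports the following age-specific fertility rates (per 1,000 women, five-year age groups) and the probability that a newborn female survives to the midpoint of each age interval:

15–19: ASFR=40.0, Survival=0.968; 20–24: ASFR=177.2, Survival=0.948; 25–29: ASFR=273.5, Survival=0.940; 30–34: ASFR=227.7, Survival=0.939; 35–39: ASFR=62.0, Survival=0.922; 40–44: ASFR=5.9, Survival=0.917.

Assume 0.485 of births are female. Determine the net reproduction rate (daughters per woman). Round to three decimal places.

Proportion female at birth = 0.485.
Per-age-group product (5 × ASFR × survival probability):
  15–19: 5 × 40.0/1000 × 0.968 = 0.19360
  20–24: 5 × 177.2/1000 × 0.948 = 0.83993
  25–29: 5 × 273.5/1000 × 0.940 = 1.28545
  30–34: 5 × 227.7/1000 × 0.939 = 1.06905
  35–39: 5 × 62.0/1000 × 0.922 = 0.28582
  40–44: 5 × 5.9/1000 × 0.917 = 0.02705
Sum = 3.70090
NRR = 0.485 × 3.70090 = 1.79494

1.795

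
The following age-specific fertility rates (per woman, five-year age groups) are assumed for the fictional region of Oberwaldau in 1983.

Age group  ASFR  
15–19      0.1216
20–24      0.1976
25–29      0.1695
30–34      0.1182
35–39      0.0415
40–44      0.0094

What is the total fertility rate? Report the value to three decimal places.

Sum of ASFRs = 0.1216 + 0.1976 + 0.1695 + 0.1182 + 0.0415 + 0.0094 = 0.6578
TFR = 5 × 0.6578 = 3.289

3.289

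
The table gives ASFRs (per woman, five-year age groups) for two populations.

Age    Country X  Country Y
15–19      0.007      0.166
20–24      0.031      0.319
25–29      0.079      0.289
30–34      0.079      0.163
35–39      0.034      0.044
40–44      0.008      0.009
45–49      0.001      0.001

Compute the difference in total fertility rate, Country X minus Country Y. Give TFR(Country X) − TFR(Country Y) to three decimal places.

-3.760

Country X:
  Sum of ASFRs = 0.007 + 0.031 + 0.079 + 0.079 + 0.034 + 0.008 + 0.001 = 0.239
  TFR = 5 × 0.239 = 1.195
Country Y:
  Sum of ASFRs = 0.166 + 0.319 + 0.289 + 0.163 + 0.044 + 0.009 + 0.001 = 0.991
  TFR = 5 × 0.991 = 4.955
Difference = 1.195 − 4.955 = -3.76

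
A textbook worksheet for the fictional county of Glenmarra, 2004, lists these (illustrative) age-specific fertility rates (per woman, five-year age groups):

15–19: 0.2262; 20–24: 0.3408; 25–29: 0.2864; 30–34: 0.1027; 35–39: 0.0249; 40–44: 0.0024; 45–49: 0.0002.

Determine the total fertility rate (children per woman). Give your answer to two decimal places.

4.92

Sum of ASFRs = 0.2262 + 0.3408 + 0.2864 + 0.1027 + 0.0249 + 0.0024 + 0.0002 = 0.9836
TFR = 5 × 0.9836 = 4.918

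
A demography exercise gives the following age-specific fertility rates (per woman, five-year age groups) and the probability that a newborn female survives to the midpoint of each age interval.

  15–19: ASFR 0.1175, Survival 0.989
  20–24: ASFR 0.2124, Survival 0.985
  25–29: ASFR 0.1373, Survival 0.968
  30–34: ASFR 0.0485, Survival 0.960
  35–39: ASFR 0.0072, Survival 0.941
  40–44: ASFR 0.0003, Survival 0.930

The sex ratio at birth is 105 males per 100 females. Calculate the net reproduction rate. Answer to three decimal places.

Proportion female at birth = 100 / (100 + 105) = 0.48780.
Survival-weighted fertility by age (5·fₓ·Sₓ):
  15–19: 5 × 0.1175 × 0.989 = 0.58104
  20–24: 5 × 0.2124 × 0.985 = 1.04607
  25–29: 5 × 0.1373 × 0.968 = 0.66453
  30–34: 5 × 0.0485 × 0.960 = 0.23280
  35–39: 5 × 0.0072 × 0.941 = 0.03388
  40–44: 5 × 0.0003 × 0.930 = 0.00140
Sum = 2.55972
NRR = 0.48780 × 2.55972 = 1.24863

1.249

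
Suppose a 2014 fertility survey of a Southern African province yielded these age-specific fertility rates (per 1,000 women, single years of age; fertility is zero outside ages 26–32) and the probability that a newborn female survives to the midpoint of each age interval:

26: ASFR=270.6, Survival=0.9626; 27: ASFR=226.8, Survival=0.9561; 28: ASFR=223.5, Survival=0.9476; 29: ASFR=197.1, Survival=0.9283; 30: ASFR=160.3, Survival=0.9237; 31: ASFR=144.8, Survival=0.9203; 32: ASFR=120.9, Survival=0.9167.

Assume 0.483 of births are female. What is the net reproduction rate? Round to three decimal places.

0.611

Proportion female at birth = 0.483.
Weighting each age-specific rate by interval width and survival:
  26: 1 × 270.6/1000 × 0.9626 = 0.26048
  27: 1 × 226.8/1000 × 0.9561 = 0.21684
  28: 1 × 223.5/1000 × 0.9476 = 0.21179
  29: 1 × 197.1/1000 × 0.9283 = 0.18297
  30: 1 × 160.3/1000 × 0.9237 = 0.14807
  31: 1 × 144.8/1000 × 0.9203 = 0.13326
  32: 1 × 120.9/1000 × 0.9167 = 0.11083
Sum = 1.26424
NRR = 0.483 × 1.26424 = 0.61063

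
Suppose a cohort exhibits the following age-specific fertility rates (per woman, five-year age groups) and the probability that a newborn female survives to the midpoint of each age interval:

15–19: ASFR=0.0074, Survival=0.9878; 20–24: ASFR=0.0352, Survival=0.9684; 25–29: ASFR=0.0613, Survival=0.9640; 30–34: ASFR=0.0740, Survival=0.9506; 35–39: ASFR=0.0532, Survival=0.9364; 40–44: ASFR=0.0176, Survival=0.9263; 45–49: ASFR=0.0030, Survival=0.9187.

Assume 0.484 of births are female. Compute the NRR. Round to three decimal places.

0.580

Proportion female at birth = 0.484.
Survival-weighted fertility by age (5·fₓ·Sₓ):
  15–19: 5 × 0.0074 × 0.9878 = 0.03655
  20–24: 5 × 0.0352 × 0.9684 = 0.17044
  25–29: 5 × 0.0613 × 0.9640 = 0.29547
  30–34: 5 × 0.0740 × 0.9506 = 0.35172
  35–39: 5 × 0.0532 × 0.9364 = 0.24908
  40–44: 5 × 0.0176 × 0.9263 = 0.08151
  45–49: 5 × 0.0030 × 0.9187 = 0.01378
Sum = 1.19855
NRR = 0.484 × 1.19855 = 0.58010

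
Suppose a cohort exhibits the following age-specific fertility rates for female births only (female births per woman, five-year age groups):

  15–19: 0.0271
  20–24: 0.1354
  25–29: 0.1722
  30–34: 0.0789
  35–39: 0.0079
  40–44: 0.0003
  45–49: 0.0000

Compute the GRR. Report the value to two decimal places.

Sum of female ASFRs = 0.0271 + 0.1354 + 0.1722 + 0.0789 + 0.0079 + 0.0003 + 0.0000 = 0.4218
GRR = 5 × 0.4218 = 2.109

2.11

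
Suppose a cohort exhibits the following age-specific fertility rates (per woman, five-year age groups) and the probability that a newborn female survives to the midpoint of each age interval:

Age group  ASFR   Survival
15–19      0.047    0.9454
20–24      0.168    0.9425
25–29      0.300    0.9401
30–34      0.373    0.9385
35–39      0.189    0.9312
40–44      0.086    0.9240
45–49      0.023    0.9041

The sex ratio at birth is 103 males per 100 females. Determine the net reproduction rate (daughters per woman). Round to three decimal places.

2.737

Proportion female at birth = 100 / (100 + 103) = 0.49261.
Survival-weighted fertility by age (5·fₓ·Sₓ):
  15–19: 5 × 0.047 × 0.9454 = 0.22217
  20–24: 5 × 0.168 × 0.9425 = 0.79170
  25–29: 5 × 0.300 × 0.9401 = 1.41015
  30–34: 5 × 0.373 × 0.9385 = 1.75030
  35–39: 5 × 0.189 × 0.9312 = 0.87998
  40–44: 5 × 0.086 × 0.9240 = 0.39732
  45–49: 5 × 0.023 × 0.9041 = 0.10397
Sum = 5.55559
NRR = 0.49261 × 5.55559 = 2.73674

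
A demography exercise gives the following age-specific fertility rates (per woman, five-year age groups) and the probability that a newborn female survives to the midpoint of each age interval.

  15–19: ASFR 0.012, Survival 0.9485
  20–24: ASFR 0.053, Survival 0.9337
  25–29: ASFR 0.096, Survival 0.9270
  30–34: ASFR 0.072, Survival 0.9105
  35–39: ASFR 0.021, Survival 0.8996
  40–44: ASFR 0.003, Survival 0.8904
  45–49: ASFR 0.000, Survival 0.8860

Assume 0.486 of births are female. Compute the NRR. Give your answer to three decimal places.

Proportion female at birth = 0.486.
Weighting each age-specific rate by interval width and survival:
  15–19: 5 × 0.012 × 0.9485 = 0.05691
  20–24: 5 × 0.053 × 0.9337 = 0.24743
  25–29: 5 × 0.096 × 0.9270 = 0.44496
  30–34: 5 × 0.072 × 0.9105 = 0.32778
  35–39: 5 × 0.021 × 0.8996 = 0.09446
  40–44: 5 × 0.003 × 0.8904 = 0.01336
  45–49: 5 × 0.000 × 0.8860 = 0.00000
Sum = 1.18490
NRR = 0.486 × 1.18490 = 0.57586

0.576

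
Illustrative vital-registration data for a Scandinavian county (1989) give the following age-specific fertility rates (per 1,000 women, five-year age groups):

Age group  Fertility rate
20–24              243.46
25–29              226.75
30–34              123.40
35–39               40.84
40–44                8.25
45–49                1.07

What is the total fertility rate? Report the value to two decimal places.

Sum of ASFRs = 243.46 + 226.75 + 123.40 + 40.84 + 8.25 + 1.07 = 643.77
TFR = 5 × 643.77 / 1000 = 3.21885

3.22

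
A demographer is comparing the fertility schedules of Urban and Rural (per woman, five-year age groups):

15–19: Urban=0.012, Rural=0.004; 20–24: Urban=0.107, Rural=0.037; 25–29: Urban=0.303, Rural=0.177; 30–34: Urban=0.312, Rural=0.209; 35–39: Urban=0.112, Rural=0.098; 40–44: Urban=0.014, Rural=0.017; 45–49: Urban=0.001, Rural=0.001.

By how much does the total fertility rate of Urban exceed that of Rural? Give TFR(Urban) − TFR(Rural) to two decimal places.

1.59

Urban:
  Sum of ASFRs = 0.012 + 0.107 + 0.303 + 0.312 + 0.112 + 0.014 + 0.001 = 0.861
  TFR = 5 × 0.861 = 4.305
Rural:
  Sum of ASFRs = 0.004 + 0.037 + 0.177 + 0.209 + 0.098 + 0.017 + 0.001 = 0.543
  TFR = 5 × 0.543 = 2.715
Difference = 4.305 − 2.715 = 1.59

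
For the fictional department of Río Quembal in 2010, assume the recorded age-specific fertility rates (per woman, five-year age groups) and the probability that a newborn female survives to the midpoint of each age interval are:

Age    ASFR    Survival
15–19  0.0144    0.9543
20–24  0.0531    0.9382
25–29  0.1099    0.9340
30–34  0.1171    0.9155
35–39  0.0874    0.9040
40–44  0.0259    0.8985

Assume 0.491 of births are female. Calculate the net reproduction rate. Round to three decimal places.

Proportion female at birth = 0.491.
Per-age-group product (5 × ASFR × survival probability):
  15–19: 5 × 0.0144 × 0.9543 = 0.06871
  20–24: 5 × 0.0531 × 0.9382 = 0.24909
  25–29: 5 × 0.1099 × 0.9340 = 0.51323
  30–34: 5 × 0.1171 × 0.9155 = 0.53603
  35–39: 5 × 0.0874 × 0.9040 = 0.39505
  40–44: 5 × 0.0259 × 0.8985 = 0.11636
Sum = 1.87847
NRR = 0.491 × 1.87847 = 0.92233

0.922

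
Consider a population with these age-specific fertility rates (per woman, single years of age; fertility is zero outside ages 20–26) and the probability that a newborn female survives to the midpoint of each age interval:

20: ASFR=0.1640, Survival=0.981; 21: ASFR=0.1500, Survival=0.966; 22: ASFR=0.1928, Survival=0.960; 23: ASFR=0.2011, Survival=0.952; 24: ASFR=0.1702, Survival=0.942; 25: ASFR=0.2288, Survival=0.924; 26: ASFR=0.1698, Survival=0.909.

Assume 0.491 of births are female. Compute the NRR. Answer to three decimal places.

Proportion female at birth = 0.491.
Each age group contributes 1 × ASFR × survival:
  20: 1 × 0.1640 × 0.981 = 0.16088
  21: 1 × 0.1500 × 0.966 = 0.14490
  22: 1 × 0.1928 × 0.960 = 0.18509
  23: 1 × 0.2011 × 0.952 = 0.19145
  24: 1 × 0.1702 × 0.942 = 0.16033
  25: 1 × 0.2288 × 0.924 = 0.21141
  26: 1 × 0.1698 × 0.909 = 0.15435
Sum = 1.20841
NRR = 0.491 × 1.20841 = 0.59333

0.593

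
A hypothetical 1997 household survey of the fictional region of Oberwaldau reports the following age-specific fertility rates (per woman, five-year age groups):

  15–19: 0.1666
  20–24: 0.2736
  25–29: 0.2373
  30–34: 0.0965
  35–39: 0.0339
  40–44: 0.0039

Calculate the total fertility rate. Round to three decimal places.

4.059

Sum of ASFRs = 0.1666 + 0.2736 + 0.2373 + 0.0965 + 0.0339 + 0.0039 = 0.8118
TFR = 5 × 0.8118 = 4.059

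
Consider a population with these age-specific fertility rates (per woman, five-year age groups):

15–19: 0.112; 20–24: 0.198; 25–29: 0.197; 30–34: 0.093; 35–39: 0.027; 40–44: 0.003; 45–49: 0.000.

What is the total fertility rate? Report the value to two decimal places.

3.15

Sum of ASFRs = 0.112 + 0.198 + 0.197 + 0.093 + 0.027 + 0.003 + 0.000 = 0.630
TFR = 5 × 0.630 = 3.15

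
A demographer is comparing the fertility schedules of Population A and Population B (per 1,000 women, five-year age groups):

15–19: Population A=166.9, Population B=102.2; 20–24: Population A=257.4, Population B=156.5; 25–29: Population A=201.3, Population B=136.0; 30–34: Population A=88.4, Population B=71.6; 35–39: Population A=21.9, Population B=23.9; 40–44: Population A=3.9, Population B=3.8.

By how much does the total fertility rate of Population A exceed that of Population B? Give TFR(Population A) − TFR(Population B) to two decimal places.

Population A:
  Sum of ASFRs = 166.9 + 257.4 + 201.3 + 88.4 + 21.9 + 3.9 = 739.8
  TFR = 5 × 739.8 / 1000 = 3.699
Population B:
  Sum of ASFRs = 102.2 + 156.5 + 136.0 + 71.6 + 23.9 + 3.8 = 494.0
  TFR = 5 × 494.0 / 1000 = 2.47
Difference = 3.699 − 2.47 = 1.229

1.23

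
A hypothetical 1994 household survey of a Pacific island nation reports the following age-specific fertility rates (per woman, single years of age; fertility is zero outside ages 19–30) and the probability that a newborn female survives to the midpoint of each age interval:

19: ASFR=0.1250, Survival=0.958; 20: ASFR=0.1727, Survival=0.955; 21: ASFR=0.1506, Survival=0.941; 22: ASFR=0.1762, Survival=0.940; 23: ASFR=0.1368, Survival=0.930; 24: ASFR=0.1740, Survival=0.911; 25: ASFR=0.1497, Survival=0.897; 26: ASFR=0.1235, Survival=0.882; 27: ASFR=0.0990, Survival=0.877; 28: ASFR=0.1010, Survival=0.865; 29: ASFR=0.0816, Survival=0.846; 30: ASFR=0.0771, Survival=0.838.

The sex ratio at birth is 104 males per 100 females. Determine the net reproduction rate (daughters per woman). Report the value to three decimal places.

Proportion female at birth = 100 / (100 + 104) = 0.49020.
Weighting each age-specific rate by interval width and survival:
  19: 1 × 0.1250 × 0.958 = 0.11975
  20: 1 × 0.1727 × 0.955 = 0.16493
  21: 1 × 0.1506 × 0.941 = 0.14171
  22: 1 × 0.1762 × 0.940 = 0.16563
  23: 1 × 0.1368 × 0.930 = 0.12722
  24: 1 × 0.1740 × 0.911 = 0.15851
  25: 1 × 0.1497 × 0.897 = 0.13428
  26: 1 × 0.1235 × 0.882 = 0.10893
  27: 1 × 0.0990 × 0.877 = 0.08682
  28: 1 × 0.1010 × 0.865 = 0.08737
  29: 1 × 0.0816 × 0.846 = 0.06903
  30: 1 × 0.0771 × 0.838 = 0.06461
Sum = 1.42879
NRR = 0.49020 × 1.42879 = 0.70039

0.700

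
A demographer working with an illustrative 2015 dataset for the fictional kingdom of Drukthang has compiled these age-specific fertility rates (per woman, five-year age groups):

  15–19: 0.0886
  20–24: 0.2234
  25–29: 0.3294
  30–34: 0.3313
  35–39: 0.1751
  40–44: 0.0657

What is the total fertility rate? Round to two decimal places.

6.07

Sum of ASFRs = 0.0886 + 0.2234 + 0.3294 + 0.3313 + 0.1751 + 0.0657 = 1.2135
TFR = 5 × 1.2135 = 6.0675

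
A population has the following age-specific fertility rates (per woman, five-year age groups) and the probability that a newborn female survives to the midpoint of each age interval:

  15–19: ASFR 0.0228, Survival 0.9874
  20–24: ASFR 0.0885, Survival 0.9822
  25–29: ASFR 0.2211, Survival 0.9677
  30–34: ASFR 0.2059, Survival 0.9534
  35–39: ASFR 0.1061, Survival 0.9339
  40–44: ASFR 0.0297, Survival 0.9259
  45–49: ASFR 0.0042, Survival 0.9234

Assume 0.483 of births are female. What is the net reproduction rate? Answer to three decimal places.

1.570

Proportion female at birth = 0.483.
Each age group contributes 5 × ASFR × survival:
  15–19: 5 × 0.0228 × 0.9874 = 0.11256
  20–24: 5 × 0.0885 × 0.9822 = 0.43462
  25–29: 5 × 0.2211 × 0.9677 = 1.06979
  30–34: 5 × 0.2059 × 0.9534 = 0.98153
  35–39: 5 × 0.1061 × 0.9339 = 0.49543
  40–44: 5 × 0.0297 × 0.9259 = 0.13750
  45–49: 5 × 0.0042 × 0.9234 = 0.01939
Sum = 3.25082
NRR = 0.483 × 3.25082 = 1.57015
With NRR above 1 the population is above replacement fertility.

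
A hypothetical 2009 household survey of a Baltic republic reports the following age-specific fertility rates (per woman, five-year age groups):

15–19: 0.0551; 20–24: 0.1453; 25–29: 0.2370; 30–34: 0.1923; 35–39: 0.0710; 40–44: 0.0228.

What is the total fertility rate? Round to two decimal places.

Sum of ASFRs = 0.0551 + 0.1453 + 0.2370 + 0.1923 + 0.0710 + 0.0228 = 0.7235
TFR = 5 × 0.7235 = 3.6175

3.62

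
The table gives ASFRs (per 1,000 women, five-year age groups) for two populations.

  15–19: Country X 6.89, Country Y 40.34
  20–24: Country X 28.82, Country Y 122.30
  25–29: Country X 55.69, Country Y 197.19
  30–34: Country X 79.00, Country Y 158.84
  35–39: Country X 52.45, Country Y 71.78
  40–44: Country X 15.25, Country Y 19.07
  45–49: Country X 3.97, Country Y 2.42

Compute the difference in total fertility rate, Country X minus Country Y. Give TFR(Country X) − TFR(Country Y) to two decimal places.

-1.85

Country X:
  Sum of ASFRs = 6.89 + 28.82 + 55.69 + 79.00 + 52.45 + 15.25 + 3.97 = 242.07
  TFR = 5 × 242.07 / 1000 = 1.21035
Country Y:
  Sum of ASFRs = 40.34 + 122.30 + 197.19 + 158.84 + 71.78 + 19.07 + 2.42 = 611.94
  TFR = 5 × 611.94 / 1000 = 3.0597
Difference = 1.21035 − 3.0597 = -1.84935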